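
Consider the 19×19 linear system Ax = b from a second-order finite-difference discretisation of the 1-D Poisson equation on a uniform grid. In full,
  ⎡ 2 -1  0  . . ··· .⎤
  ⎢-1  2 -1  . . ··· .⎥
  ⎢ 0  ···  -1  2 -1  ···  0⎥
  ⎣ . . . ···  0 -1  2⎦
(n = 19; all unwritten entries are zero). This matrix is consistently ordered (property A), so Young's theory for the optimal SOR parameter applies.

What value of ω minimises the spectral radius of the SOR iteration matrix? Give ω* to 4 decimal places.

ω* = 1.7295

ρ_J = max_k |cos(kπ/20)| = cos(π/20) = 0.9877
root = sin(π/20) = 0.15643  (since 1−cos² = sin²).
Then 2/(1+√(1−ρ_J²)) = 2/(1+0.15643); ω* = 2/1.15643 = 1.7295.
Hence ρ(B_{ω*}) = 1.7295 − 1 = 0.7295.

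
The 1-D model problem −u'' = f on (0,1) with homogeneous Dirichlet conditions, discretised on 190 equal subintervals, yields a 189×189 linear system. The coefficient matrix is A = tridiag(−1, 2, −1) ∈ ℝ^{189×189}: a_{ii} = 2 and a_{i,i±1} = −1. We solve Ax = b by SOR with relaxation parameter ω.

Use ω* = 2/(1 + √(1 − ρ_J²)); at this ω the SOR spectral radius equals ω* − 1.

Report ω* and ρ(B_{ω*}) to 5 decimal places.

[ρ_J] n=189: ρ(B_J) = cos(π/(n+1)) = cos(π/190) = 0.99986.
1 − cos²(π/190) = sin²(π/190) ⇒ √(1−ρ_J²) = sin(π/190) = 0.016534.
ω* = 2/(1 + 0.016534) = 2/1.016534 = 1.96747.
Hence ρ(B_{ω*}) = 1.96747 − 1 = 0.96747.

ω* = 1.96747, ρ_SOR = 0.96747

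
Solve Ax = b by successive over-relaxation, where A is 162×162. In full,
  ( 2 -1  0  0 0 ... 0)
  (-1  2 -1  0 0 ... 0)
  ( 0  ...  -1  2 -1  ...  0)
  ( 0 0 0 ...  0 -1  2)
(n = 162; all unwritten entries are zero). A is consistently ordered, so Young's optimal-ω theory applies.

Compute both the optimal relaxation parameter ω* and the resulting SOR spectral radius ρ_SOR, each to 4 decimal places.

[ρ_J] n=162: ρ(B_J) = cos(π/(n+1)) = cos(π/163) = 0.9998.
√(1−ρ_J²) = |sin(π/163)| = 0.01927
[ω*] 2 ÷ (1 + 0.01927) = 2 ÷ 1.01927 = 1.9622.
and ρ(B_{ω*}) = 1.9622 − 1 = 0.9622.

ω* = 1.9622, ρ_SOR = 0.9622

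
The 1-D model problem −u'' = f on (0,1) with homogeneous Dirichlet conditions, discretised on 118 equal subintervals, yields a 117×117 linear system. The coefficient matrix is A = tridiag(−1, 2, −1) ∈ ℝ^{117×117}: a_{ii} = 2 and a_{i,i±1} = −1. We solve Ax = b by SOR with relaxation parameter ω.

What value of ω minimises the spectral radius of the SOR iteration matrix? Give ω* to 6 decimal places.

ω* = 1.948140

spectrum of D⁻¹(L+U) = {cos(kπ/118) : 1≤k≤117}; ρ_J = cos(π/118) = 0.999646.
√(1−ρ_J²) = |sin(π/118)| = 0.0266205
ω* = 2/(1+0.0266205) = 1.948140
ρ(B_{ω*}) = ω*−1 = 0.948140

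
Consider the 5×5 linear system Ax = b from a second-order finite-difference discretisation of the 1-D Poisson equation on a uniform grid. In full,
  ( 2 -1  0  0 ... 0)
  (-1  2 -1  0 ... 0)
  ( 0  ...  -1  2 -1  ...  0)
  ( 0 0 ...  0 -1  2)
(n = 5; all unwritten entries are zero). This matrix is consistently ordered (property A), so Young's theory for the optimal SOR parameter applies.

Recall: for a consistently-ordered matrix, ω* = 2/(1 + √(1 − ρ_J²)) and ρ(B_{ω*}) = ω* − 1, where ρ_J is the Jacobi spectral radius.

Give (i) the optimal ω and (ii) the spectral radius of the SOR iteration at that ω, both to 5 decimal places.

ω* = 1.33333, ρ_SOR = 0.33333

spectrum of D⁻¹(L+U) = {cos(kπ/6) : 1≤k≤5}; ρ_J = cos(π/6) = 0.86603.
√(1−ρ_J²) = |sin(π/6)| = 0.500000
ω* = 2/(1+0.500000) = 1.33333
ρ_SOR = ω* − 1 = 1.33333 − 1 = 0.33333.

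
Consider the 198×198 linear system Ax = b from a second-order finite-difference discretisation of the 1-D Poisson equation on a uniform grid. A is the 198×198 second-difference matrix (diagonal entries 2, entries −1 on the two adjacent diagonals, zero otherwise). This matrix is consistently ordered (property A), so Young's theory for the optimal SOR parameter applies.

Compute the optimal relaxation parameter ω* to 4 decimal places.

ω* = 1.9689

B_J for the 198×198 system has eigenvalues cos(kπ/199); ρ_J = cos(π/199) = 0.9999.
root = sin(π/199) = 0.01579  (since 1−cos² = sin²).
So ω* = 2/1.01579 = 1.9689 (Young).
[ρ_SOR] ω* − 1 = 0.9689.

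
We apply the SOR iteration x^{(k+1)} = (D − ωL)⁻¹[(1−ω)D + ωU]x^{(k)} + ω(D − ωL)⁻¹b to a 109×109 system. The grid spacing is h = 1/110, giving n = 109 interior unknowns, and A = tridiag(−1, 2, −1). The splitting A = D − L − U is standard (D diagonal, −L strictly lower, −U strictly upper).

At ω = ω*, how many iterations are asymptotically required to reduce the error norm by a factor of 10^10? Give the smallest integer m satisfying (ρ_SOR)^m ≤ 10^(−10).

m = 404

ρ_J = max_k |cos(kπ/110)| = cos(π/110) = 0.9995922
root = sin(π/110) = 0.0285561  (since 1−cos² = sin²).
[ω*] 2 ÷ (1 + 0.0285561) = 2 ÷ 1.0285561 = 1.9444734.
ρ_SOR = ω* − 1 = 1.9444734 − 1 = 0.9444734.
ρ_SOR^m ≤ 10^(−10) ⇔ m ≥ 10·ln10/(−ln 0.9444734) = 23.0259/0.0571278 = 403.059; m = ⌈403.059⌉ = 404.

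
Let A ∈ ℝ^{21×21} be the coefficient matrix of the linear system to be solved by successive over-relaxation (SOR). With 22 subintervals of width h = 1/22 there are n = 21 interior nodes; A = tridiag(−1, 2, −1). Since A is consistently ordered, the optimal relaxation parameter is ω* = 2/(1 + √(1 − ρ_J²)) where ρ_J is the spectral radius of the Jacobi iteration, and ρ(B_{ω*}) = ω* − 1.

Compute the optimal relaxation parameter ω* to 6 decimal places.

ω* = 1.750831

n=21: λ(B_J) = 1 − λ(A)/2 = cos(kπ/22); k=1 gives ρ_J = 0.989821.
√(1−ρ_J²) simplifies to sin(π/22) = 0.1423148.
ω* = 2/(1+0.1423148) = 1.750831
At ω = 1.750831 every |λ(B_ω)| = ω−1, so ρ_SOR = 0.750831.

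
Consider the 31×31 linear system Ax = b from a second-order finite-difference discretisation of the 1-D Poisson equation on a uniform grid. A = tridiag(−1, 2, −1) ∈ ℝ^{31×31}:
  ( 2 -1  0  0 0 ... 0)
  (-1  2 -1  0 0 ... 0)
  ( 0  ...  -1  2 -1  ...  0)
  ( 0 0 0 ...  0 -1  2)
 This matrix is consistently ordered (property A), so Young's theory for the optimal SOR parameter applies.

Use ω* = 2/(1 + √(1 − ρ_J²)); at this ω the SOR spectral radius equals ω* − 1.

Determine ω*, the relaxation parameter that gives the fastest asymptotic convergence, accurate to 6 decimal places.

spectrum of D⁻¹(L+U) = {cos(kπ/32) : 1≤k≤31}; ρ_J = cos(π/32) = 0.995185.
√(1 − cos²(π/32)) = sin(π/32) ≈ 0.0980171.
Then 2/(1+√(1−ρ_J²)) = 2/(1+0.0980171); ω* = 2/1.0980171 = 1.821465.
[ρ_SOR] ω* − 1 = 0.821465.

ω* = 1.821465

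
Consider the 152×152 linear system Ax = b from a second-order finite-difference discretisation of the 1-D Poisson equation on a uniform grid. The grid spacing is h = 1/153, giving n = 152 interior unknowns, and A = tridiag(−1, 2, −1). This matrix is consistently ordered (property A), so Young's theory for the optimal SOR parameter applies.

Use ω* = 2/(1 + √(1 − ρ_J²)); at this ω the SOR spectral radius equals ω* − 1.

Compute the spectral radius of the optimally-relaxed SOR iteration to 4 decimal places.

With n=152, ρ(Jacobi) = cos(π/153) = 0.9998.
1 − cos²(π/153) = sin²(π/153) ⇒ √(1−ρ_J²) = sin(π/153) = 0.02053.
So ω* = 2/1.02053 = 1.9598 (Young).
ρ_SOR = ω* − 1 = 1.9598 − 1 = 0.9598.

ρ_SOR = 0.9598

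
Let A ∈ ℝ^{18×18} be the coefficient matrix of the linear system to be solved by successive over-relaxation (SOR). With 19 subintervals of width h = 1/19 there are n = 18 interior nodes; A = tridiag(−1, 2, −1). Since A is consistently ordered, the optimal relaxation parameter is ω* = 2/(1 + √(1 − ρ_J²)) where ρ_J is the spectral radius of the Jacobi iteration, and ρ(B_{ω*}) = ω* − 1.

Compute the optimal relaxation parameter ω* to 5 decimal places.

B_J for the 18×18 system has eigenvalues cos(kπ/19); ρ_J = cos(π/19) = 0.98636.
root = sin(π/19) = 0.164595  (since 1−cos² = sin²).
Then 2/(1+√(1−ρ_J²)) = 2/(1+0.164595); ω* = 2/1.164595 = 1.71734.
ρ_SOR = ω* − 1 ≈ 0.71734.

ω* = 1.71734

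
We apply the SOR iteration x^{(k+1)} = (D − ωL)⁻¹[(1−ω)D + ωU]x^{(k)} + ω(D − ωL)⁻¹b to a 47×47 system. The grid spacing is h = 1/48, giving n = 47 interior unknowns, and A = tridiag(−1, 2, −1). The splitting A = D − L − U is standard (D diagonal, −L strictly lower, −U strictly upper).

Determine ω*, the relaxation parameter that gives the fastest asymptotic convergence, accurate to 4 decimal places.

ω* = 1.8772

n=47: λ(B_J) = 1 − λ(A)/2 = cos(kπ/48); k=1 gives ρ_J = 0.9979.
√(1 − cos²(π/48)) = sin(π/48) ≈ 0.06540.
[ω*] 2 ÷ (1 + 0.06540) = 2 ÷ 1.06540 = 1.8772.
[ρ_SOR] ω* − 1 = 0.8772.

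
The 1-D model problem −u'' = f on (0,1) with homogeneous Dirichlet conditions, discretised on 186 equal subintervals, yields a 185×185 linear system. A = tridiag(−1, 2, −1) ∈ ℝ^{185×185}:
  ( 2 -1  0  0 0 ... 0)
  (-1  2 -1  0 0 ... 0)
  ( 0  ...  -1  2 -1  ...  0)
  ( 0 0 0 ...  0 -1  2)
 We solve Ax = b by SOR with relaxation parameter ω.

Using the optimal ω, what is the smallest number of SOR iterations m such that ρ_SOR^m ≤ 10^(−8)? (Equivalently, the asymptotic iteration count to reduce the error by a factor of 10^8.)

m = 546

B_J for the 185×185 system has eigenvalues cos(kπ/186); ρ_J = cos(π/186) = 0.9998574.
root = sin(π/186) = 0.0168895  (since 1−cos² = sin²).
Young: ω* = 2/(1+√(1−ρ_J²)) = 2/(1+0.0168895) = 2/1.0168895 = 1.9667820.
[ρ_SOR] ω* − 1 = 0.9667820.
For 8 digits: m = 8·ln10 / (−ln 0.9667820) = 18.4207/0.0337822 = 545.278; round up → m = 546.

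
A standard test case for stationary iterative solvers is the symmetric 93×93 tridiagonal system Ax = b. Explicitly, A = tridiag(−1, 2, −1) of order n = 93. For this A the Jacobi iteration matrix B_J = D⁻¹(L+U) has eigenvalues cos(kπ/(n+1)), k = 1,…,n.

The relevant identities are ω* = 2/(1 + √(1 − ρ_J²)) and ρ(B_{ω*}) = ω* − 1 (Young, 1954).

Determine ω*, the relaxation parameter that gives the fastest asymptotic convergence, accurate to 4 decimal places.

ω* = 1.9353

[ρ_J] n=93: ρ(B_J) = cos(π/(n+1)) = cos(π/94) = 0.9994.
1 − cos²(π/94) = sin²(π/94) ⇒ √(1−ρ_J²) = sin(π/94) = 0.03341.
Then 2/(1+√(1−ρ_J²)) = 2/(1+0.03341); ω* = 2/1.03341 = 1.9353.
ρ_SOR = ω* − 1 = 1.9353 − 1 = 0.9353.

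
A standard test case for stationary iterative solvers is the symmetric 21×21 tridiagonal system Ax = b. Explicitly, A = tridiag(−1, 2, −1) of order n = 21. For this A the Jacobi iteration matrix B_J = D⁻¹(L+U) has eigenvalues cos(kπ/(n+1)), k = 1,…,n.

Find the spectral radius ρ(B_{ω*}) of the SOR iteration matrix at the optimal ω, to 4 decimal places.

ρ_SOR = 0.7508

B_J for the 21×21 system has eigenvalues cos(kπ/22); ρ_J = cos(π/22) = 0.9898.
√(1−ρ_J²) = |sin(π/22)| = 0.14231
Young: ω* = 2/(1+√(1−ρ_J²)) = 2/(1+0.14231) = 2/1.14231 = 1.7508.
ρ_SOR = ω* − 1 ≈ 0.7508.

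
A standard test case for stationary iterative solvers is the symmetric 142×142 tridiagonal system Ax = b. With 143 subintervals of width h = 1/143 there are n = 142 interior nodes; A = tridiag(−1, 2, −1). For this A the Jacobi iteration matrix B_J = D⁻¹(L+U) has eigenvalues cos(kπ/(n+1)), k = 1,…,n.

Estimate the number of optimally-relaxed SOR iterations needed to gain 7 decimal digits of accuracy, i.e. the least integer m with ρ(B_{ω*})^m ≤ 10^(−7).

m = 367

B_J for the 142×142 system has eigenvalues cos(kπ/143); ρ_J = cos(π/143) = 0.9997587.
√(1−ρ_J²) = |sin(π/143)| = 0.0219674
Then 2/(1+√(1−ρ_J²)) = 2/(1+0.0219674); ω* = 2/1.0219674 = 1.9570096.
ρ_SOR = ω* − 1 = 1.9570096 − 1 = 0.9570096.
7·ln10 = 16.1181; −ln(0.9570096) = 0.0439419; m = ⌈16.1181/0.0439419⌉ = ⌈366.805⌉ = 367.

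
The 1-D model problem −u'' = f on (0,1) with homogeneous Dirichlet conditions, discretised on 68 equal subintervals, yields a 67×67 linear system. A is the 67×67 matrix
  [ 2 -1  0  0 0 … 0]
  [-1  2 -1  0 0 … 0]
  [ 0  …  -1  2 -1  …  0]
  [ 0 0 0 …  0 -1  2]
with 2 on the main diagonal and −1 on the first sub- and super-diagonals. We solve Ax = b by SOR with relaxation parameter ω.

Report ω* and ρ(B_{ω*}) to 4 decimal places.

½·tridiag(1,0,1) at n=67: λ_k = cos(kπ/68); max |λ| at k=1 ⇒ ρ_J = cos(π/68) ≈ 0.9989.
√(1−ρ_J²) simplifies to sin(π/68) = 0.04618.
Then 2/(1+√(1−ρ_J²)) = 2/(1+0.04618); ω* = 2/1.04618 = 1.9117.
ρ_SOR = ω* − 1 ≈ 0.9117.

ω* = 1.9117, ρ_SOR = 0.9117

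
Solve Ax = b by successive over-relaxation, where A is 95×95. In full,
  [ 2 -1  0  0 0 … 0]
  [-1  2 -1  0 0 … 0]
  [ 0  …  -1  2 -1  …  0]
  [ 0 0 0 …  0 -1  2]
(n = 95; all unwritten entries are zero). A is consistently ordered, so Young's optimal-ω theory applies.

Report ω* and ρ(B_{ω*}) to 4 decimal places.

½·tridiag(1,0,1) at n=95: λ_k = cos(kπ/96); max |λ| at k=1 ⇒ ρ_J = cos(π/96) ≈ 0.9995.
1 − cos²(π/96) = sin²(π/96) ⇒ √(1−ρ_J²) = sin(π/96) = 0.03272.
Then 2/(1+√(1−ρ_J²)) = 2/(1+0.03272); ω* = 2/1.03272 = 1.9366.
ρ(B_{ω*}) = ω*−1 = 0.9366

ω* = 1.9366, ρ_SOR = 0.9366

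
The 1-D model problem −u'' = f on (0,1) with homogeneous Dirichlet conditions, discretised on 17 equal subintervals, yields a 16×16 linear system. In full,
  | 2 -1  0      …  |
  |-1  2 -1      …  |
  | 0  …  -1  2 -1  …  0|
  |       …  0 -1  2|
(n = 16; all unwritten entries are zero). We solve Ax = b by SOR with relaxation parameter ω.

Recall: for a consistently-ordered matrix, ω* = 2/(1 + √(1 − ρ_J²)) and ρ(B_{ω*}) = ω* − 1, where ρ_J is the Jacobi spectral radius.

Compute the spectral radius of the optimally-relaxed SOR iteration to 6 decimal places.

ρ_SOR = 0.689547

½·tridiag(1,0,1) at n=16: λ_k = cos(kπ/17); max |λ| at k=1 ⇒ ρ_J = cos(π/17) ≈ 0.982973.
1 − cos²(π/17) = sin²(π/17) ⇒ √(1−ρ_J²) = sin(π/17) = 0.1837495.
Young: ω* = 2/(1+√(1−ρ_J²)) = 2/(1+0.1837495) = 2/1.1837495 = 1.689547.
[ρ_SOR] ω* − 1 = 0.689547.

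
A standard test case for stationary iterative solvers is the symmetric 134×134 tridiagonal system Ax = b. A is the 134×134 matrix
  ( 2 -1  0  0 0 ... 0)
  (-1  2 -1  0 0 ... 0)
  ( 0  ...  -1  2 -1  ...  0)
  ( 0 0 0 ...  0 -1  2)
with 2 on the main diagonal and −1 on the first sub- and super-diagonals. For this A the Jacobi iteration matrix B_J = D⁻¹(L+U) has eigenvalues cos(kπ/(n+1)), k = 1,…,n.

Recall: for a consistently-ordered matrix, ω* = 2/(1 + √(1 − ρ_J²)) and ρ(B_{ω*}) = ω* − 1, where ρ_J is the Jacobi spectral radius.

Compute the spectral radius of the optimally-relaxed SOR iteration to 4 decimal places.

ρ_SOR = 0.9545

½·tridiag(1,0,1) at n=134: λ_k = cos(kπ/135); max |λ| at k=1 ⇒ ρ_J = cos(π/135) ≈ 0.9997.
root = sin(π/135) = 0.02327  (since 1−cos² = sin²).
[ω*] 2 ÷ (1 + 0.02327) = 2 ÷ 1.02327 = 1.9545.
Hence ρ(B_{ω*}) = 1.9545 − 1 = 0.9545.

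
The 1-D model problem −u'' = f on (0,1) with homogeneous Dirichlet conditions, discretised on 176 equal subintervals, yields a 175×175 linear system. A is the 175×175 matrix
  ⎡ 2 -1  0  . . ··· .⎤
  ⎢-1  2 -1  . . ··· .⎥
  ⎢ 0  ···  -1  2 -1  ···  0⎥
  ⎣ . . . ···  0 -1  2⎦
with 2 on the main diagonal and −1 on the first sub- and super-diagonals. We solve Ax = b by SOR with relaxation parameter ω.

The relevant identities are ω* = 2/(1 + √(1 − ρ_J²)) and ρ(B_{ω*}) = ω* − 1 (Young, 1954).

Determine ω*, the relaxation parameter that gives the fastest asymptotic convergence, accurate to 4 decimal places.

spectrum of D⁻¹(L+U) = {cos(kπ/176) : 1≤k≤175}; ρ_J = cos(π/176) = 0.9998.
root = sin(π/176) = 0.01785  (since 1−cos² = sin²).
Young: ω* = 2/(1+√(1−ρ_J²)) = 2/(1+0.01785) = 2/1.01785 = 1.9649.
and ρ(B_{ω*}) = 1.9649 − 1 = 0.9649.

ω* = 1.9649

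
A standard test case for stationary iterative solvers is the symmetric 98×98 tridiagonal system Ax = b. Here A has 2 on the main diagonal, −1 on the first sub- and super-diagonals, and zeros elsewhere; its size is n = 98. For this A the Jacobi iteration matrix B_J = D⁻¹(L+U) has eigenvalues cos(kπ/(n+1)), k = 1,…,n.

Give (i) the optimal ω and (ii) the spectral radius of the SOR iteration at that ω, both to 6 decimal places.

[ρ_J] n=98: ρ(B_J) = cos(π/(n+1)) = cos(π/99) = 0.999497.
1 − cos²(π/99) = sin²(π/99) ⇒ √(1−ρ_J²) = sin(π/99) = 0.0317279.
Then 2/(1+√(1−ρ_J²)) = 2/(1+0.0317279); ω* = 2/1.0317279 = 1.938496.
ρ(B_{ω*}) = ω*−1 = 0.938496

ω* = 1.938496, ρ_SOR = 0.938496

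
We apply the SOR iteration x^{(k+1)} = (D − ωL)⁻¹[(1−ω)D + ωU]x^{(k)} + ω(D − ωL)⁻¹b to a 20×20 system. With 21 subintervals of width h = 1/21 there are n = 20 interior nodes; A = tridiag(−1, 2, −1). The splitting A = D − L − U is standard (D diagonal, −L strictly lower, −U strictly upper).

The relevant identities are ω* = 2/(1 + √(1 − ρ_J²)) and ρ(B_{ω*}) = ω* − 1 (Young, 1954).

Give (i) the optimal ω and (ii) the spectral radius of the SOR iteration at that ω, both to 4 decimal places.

ω* = 1.7406, ρ_SOR = 0.7406

spectrum of D⁻¹(L+U) = {cos(kπ/21) : 1≤k≤20}; ρ_J = cos(π/21) = 0.9888.
1 − cos²(π/21) = sin²(π/21) ⇒ √(1−ρ_J²) = sin(π/21) = 0.14904.
Young: ω* = 2/(1+√(1−ρ_J²)) = 2/(1+0.14904) = 2/1.14904 = 1.7406.
ρ_SOR = ω* − 1 ≈ 0.7406.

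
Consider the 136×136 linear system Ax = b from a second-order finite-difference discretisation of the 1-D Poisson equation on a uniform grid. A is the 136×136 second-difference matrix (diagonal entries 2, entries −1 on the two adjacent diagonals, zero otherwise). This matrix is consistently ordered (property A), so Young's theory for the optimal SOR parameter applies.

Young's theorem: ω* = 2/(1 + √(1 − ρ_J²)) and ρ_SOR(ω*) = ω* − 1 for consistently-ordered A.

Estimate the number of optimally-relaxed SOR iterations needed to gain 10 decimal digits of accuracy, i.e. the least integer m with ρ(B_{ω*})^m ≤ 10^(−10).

[ρ_J] n=136: ρ(B_J) = cos(π/(n+1)) = cos(π/137) = 0.9997371.
√(1−ρ_J²) = |sin(π/137)| = 0.0229293
ω* = 2/(1 + 0.0229293) = 2/1.0229293 = 1.9551693.
ρ(B_{ω*}) = ω*−1 = 0.9551693
Need (0.9551693)^m ≤ 10^(−10): m ≥ 10·ln10/|ln 0.9551693| = 23.0259/0.0458667 = 502.018 ⇒ m = 503.

m = 503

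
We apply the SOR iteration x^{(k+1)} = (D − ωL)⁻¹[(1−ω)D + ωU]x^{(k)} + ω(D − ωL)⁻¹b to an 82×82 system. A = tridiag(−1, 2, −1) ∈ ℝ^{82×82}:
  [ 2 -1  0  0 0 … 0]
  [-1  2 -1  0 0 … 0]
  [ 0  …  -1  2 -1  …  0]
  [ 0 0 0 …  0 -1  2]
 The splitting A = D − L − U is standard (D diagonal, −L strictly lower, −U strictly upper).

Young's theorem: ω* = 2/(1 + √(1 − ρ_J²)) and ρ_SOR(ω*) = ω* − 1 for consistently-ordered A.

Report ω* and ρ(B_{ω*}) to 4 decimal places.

ω* = 1.9271, ρ_SOR = 0.9271

spectrum of D⁻¹(L+U) = {cos(kπ/83) : 1≤k≤82}; ρ_J = cos(π/83) = 0.9993.
1 − cos²(π/83) = sin²(π/83) ⇒ √(1−ρ_J²) = sin(π/83) = 0.03784.
ω* = 2/(1+0.03784) = 1.9271
[ρ_SOR] ω* − 1 = 0.9271.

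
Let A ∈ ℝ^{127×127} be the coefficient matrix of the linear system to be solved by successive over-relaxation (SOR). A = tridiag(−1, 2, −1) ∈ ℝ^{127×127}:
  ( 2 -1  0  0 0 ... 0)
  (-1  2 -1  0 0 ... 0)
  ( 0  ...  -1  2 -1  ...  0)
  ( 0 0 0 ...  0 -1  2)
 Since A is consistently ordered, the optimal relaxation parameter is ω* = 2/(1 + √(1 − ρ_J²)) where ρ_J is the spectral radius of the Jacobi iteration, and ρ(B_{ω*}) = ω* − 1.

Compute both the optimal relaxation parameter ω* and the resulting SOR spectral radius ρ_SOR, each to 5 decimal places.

ω* = 1.95209, ρ_SOR = 0.95209

½·tridiag(1,0,1) at n=127: λ_k = cos(kπ/128); max |λ| at k=1 ⇒ ρ_J = cos(π/128) ≈ 0.99970.
1 − cos²(π/128) = sin²(π/128) ⇒ √(1−ρ_J²) = sin(π/128) = 0.024541.
Young: ω* = 2/(1+√(1−ρ_J²)) = 2/(1+0.024541) = 2/1.024541 = 1.95209.
ρ_SOR = ω* − 1 = 1.95209 − 1 = 0.95209.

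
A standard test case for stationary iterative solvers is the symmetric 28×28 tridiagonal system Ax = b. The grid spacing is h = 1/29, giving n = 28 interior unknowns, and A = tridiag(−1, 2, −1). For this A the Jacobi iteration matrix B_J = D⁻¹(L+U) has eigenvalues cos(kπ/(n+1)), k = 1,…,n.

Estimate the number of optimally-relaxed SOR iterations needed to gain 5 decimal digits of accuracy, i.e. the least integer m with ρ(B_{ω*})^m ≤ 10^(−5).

½·tridiag(1,0,1) at n=28: λ_k = cos(kπ/29); max |λ| at k=1 ⇒ ρ_J = cos(π/29) ≈ 0.9941380.
√(1−ρ_J²) = |sin(π/29)| = 0.1081190
[ω*] 2 ÷ (1 + 0.1081190) = 2 ÷ 1.1081190 = 1.8048603.
ρ_SOR = ω* − 1 = 1.8048603 − 1 = 0.8048603.
Need (0.8048603)^m ≤ 10^(−5): m ≥ 5·ln10/|ln 0.8048603| = 11.5129/0.217087 = 53.034 ⇒ m = 54.

m = 54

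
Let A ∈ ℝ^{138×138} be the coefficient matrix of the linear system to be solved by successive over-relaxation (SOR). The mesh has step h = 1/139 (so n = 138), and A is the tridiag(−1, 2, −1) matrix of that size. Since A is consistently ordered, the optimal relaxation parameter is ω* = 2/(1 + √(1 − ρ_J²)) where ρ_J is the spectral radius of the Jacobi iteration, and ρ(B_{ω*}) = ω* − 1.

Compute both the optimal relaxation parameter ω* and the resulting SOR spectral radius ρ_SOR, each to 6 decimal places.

ω* = 1.955800, ρ_SOR = 0.955800

[ρ_J] n=138: ρ(B_J) = cos(π/(n+1)) = cos(π/139) = 0.999745.
root = sin(π/139) = 0.0225995  (since 1−cos² = sin²).
So ω* = 2/1.0225995 = 1.955800 (Young).
ρ_SOR = ω* − 1 = 1.955800 − 1 = 0.955800.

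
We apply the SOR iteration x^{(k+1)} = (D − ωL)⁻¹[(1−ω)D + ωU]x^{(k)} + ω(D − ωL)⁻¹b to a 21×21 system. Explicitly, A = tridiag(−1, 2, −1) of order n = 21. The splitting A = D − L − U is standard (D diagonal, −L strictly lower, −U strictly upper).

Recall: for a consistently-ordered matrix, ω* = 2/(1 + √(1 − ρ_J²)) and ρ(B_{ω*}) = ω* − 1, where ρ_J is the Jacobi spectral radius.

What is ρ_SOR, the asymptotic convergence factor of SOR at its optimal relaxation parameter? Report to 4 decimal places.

spectrum of D⁻¹(L+U) = {cos(kπ/22) : 1≤k≤21}; ρ_J = cos(π/22) = 0.9898.
√(1−ρ_J²) = |sin(π/22)| = 0.14231
ω* = 2 / (1 + 0.14231) = 2 / 1.14231 ≈ 1.7508.
[ρ_SOR] ω* − 1 = 0.7508.

ρ_SOR = 0.7508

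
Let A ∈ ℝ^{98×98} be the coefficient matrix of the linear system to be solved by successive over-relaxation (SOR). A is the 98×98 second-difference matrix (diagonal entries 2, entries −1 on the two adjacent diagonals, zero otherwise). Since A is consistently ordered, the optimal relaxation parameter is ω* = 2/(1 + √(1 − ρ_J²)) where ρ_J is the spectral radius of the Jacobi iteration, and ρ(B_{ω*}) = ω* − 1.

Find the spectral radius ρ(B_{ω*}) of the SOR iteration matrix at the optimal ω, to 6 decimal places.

ρ_SOR = 0.938496

B_J for the 98×98 system has eigenvalues cos(kπ/99); ρ_J = cos(π/99) = 0.999497.
√(1−ρ_J²) simplifies to sin(π/99) = 0.0317279.
ω* = 2/(1 + 0.0317279) = 2/1.0317279 = 1.938496.
ρ(B_{ω*}) = ω*−1 = 0.938496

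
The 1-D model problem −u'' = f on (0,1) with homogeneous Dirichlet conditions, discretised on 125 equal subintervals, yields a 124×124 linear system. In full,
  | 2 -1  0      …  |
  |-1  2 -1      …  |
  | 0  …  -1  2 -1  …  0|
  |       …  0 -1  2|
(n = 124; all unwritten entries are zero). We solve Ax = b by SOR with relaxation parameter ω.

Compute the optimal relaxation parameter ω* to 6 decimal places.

ω* = 1.950972

ρ_J = max_k |cos(kπ/125)| = cos(π/125) = 0.999684
1 − cos²(π/125) = sin²(π/125) ⇒ √(1−ρ_J²) = sin(π/125) = 0.0251301.
Then 2/(1+√(1−ρ_J²)) = 2/(1+0.0251301); ω* = 2/1.0251301 = 1.950972.
[ρ_SOR] ω* − 1 = 0.950972.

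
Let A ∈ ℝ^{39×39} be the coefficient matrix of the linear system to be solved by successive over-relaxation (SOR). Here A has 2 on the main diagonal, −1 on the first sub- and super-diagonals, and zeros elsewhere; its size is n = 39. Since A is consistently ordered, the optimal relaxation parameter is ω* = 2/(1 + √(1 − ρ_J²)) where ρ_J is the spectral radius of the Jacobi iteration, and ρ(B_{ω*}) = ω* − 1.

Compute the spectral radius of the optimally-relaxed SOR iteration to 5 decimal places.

ρ_SOR = 0.85450

n=39: λ(B_J) = 1 − λ(A)/2 = cos(kπ/40); k=1 gives ρ_J = 0.99692.
root = sin(π/40) = 0.078459  (since 1−cos² = sin²).
ω* = 2 / (1 + 0.078459) = 2 / 1.078459 ≈ 1.85450.
ρ_SOR = ω* − 1 = 1.85450 − 1 = 0.85450.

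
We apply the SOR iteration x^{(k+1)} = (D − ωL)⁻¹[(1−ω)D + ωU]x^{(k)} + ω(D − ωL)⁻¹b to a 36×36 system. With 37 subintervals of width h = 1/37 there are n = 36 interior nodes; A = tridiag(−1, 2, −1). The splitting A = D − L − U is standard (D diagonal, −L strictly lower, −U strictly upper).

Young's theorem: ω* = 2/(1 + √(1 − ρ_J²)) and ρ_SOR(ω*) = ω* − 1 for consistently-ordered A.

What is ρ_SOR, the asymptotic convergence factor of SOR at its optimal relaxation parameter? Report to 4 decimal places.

ρ_SOR = 0.8436

½·tridiag(1,0,1) at n=36: λ_k = cos(kπ/37); max |λ| at k=1 ⇒ ρ_J = cos(π/37) ≈ 0.9964.
√(1 − cos²(π/37)) = sin(π/37) ≈ 0.08481.
Young: ω* = 2/(1+√(1−ρ_J²)) = 2/(1+0.08481) = 2/1.08481 = 1.8436.
ρ_SOR = ω* − 1 ≈ 0.8436.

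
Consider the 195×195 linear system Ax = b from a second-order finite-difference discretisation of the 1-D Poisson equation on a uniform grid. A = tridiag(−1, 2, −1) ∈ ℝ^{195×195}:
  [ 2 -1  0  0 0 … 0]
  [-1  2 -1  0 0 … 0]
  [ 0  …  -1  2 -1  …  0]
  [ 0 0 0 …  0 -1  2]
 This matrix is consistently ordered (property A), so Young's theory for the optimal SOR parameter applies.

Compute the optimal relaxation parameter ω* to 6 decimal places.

n=195: λ(B_J) = 1 − λ(A)/2 = cos(kπ/196); k=1 gives ρ_J = 0.999872.
√(1−ρ_J²) simplifies to sin(π/196) = 0.0160278.
Young: ω* = 2/(1+√(1−ρ_J²)) = 2/(1+0.0160278) = 2/1.0160278 = 1.968450.
[ρ_SOR] ω* − 1 = 0.968450.

ω* = 1.968450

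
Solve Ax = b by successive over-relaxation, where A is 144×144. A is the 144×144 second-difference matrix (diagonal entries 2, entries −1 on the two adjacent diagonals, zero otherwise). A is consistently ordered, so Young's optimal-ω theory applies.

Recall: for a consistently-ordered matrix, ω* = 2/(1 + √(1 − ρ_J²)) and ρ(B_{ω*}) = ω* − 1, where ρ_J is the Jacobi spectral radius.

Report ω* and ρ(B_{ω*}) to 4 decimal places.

ω* = 1.9576, ρ_SOR = 0.9576

ρ_J = max_k |cos(kπ/145)| = cos(π/145) = 0.9998
√(1 − cos²(π/145)) = sin(π/145) ≈ 0.02166.
Then 2/(1+√(1−ρ_J²)) = 2/(1+0.02166); ω* = 2/1.02166 = 1.9576.
ρ(B_{ω*}) = ω*−1 = 0.9576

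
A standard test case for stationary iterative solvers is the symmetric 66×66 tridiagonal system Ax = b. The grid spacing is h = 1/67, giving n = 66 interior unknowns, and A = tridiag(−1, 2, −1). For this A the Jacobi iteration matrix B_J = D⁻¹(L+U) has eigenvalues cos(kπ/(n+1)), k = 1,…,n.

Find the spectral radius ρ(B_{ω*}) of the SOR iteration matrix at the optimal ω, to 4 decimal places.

ρ_SOR = 0.9105

With n=66, ρ(Jacobi) = cos(π/67) = 0.9989.
√(1 − cos²(π/67)) = sin(π/67) ≈ 0.04687.
ω* = 2/(1 + 0.04687) = 2/1.04687 = 1.9105.
Hence ρ(B_{ω*}) = 1.9105 − 1 = 0.9105.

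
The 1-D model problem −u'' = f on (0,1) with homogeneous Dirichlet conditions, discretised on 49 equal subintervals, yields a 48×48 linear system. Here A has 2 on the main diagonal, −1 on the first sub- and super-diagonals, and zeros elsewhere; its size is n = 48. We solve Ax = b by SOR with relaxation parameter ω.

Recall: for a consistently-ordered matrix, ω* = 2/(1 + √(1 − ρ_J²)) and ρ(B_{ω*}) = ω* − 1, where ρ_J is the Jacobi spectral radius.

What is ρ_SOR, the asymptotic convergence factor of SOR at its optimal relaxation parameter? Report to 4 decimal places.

ρ_SOR = 0.8796

[ρ_J] n=48: ρ(B_J) = cos(π/(n+1)) = cos(π/49) = 0.9979.
√(1 − cos²(π/49)) = sin(π/49) ≈ 0.06407.
ω* = 2 / (1 + 0.06407) = 2 / 1.06407 ≈ 1.8796.
ρ(B_{ω*}) = ω*−1 = 0.8796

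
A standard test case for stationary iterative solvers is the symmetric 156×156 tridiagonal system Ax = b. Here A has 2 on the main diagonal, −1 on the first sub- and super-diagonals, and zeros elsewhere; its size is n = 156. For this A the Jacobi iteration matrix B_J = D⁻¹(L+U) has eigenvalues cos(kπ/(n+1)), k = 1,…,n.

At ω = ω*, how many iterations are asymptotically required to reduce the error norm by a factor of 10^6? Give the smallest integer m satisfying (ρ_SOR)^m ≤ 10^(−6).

m = 346

n=156: λ(B_J) = 1 − λ(A)/2 = cos(kπ/157); k=1 gives ρ_J = 0.9997998.
√(1−ρ_J²) simplifies to sin(π/157) = 0.0200088.
So ω* = 2/1.0200088 = 1.9607674 (Young).
ρ_SOR = ω* − 1 ≈ 0.9607674.
Need (0.9607674)^m ≤ 10^(−6): m ≥ 6·ln10/|ln 0.9607674| = 13.8155/0.0400229 = 345.190 ⇒ m = 346.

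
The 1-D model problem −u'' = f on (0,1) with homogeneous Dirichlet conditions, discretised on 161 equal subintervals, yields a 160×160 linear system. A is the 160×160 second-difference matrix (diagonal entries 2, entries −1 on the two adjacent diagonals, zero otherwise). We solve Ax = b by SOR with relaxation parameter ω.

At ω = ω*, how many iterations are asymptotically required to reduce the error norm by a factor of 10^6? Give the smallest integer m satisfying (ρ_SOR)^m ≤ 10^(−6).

½·tridiag(1,0,1) at n=160: λ_k = cos(kπ/161); max |λ| at k=1 ⇒ ρ_J = cos(π/161) ≈ 0.9998096.
√(1 − cos²(π/161)) = sin(π/161) ≈ 0.0195118.
[ω*] 2 ÷ (1 + 0.0195118) = 2 ÷ 1.0195118 = 1.9617232.
ρ(B_{ω*}) = ω*−1 = 0.9617232
Need (0.9617232)^m ≤ 10^(−6): m ≥ 6·ln10/|ln 0.9617232| = 13.8155/0.0390286 = 353.984 ⇒ m = 354.

m = 354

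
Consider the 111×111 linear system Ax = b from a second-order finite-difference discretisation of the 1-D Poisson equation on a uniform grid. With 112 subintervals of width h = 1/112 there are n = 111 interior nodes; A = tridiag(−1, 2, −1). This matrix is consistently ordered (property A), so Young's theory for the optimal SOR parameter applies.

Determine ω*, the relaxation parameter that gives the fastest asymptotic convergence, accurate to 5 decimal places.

ρ_J = max_k |cos(kπ/112)| = cos(π/112) = 0.99961
√(1 − cos²(π/112)) = sin(π/112) ≈ 0.028046.
Young: ω* = 2/(1+√(1−ρ_J²)) = 2/(1+0.028046) = 2/1.028046 = 1.94544.
ρ_SOR = ω* − 1 = 1.94544 − 1 = 0.94544.

ω* = 1.94544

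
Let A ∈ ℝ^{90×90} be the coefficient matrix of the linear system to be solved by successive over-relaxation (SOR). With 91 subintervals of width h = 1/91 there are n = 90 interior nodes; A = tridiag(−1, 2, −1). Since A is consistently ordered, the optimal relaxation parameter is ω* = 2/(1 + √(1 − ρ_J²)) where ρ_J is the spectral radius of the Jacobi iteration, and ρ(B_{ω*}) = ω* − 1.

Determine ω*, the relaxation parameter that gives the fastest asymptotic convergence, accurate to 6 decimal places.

ω* = 1.933271

[ρ_J] n=90: ρ(B_J) = cos(π/(n+1)) = cos(π/91) = 0.999404.
√(1−ρ_J²) simplifies to sin(π/91) = 0.0345161.
Then 2/(1+√(1−ρ_J²)) = 2/(1+0.0345161); ω* = 2/1.0345161 = 1.933271.
ρ(B_{ω*}) = ω*−1 = 0.933271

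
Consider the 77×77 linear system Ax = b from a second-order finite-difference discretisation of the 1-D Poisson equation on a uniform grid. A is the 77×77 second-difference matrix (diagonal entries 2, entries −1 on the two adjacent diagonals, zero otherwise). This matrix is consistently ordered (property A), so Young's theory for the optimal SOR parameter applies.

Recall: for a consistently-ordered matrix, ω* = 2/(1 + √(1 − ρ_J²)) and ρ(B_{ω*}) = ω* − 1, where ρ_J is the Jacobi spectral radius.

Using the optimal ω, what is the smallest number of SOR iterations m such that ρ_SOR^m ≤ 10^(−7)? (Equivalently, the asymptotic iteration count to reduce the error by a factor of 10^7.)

spectrum of D⁻¹(L+U) = {cos(kπ/78) : 1≤k≤77}; ρ_J = cos(π/78) = 0.9991890.
√(1−ρ_J²) = |sin(π/78)| = 0.0402659
ω* = 2/(1 + 0.0402659) = 2/1.0402659 = 1.9225854.
ρ_SOR = ω* − 1 = 1.9225854 − 1 = 0.9225854.
Need (0.9225854)^m ≤ 10^(−7): m ≥ 7·ln10/|ln 0.9225854| = 16.1181/0.0805753 = 200.038 ⇒ m = 201.

m = 201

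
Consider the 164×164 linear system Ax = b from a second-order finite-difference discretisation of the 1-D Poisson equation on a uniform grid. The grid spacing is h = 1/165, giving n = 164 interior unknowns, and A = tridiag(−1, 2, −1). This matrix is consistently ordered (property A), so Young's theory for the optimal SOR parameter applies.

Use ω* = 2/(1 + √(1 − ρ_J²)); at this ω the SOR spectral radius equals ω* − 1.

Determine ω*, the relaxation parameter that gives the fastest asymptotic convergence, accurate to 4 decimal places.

ω* = 1.9626

spectrum of D⁻¹(L+U) = {cos(kπ/165) : 1≤k≤164}; ρ_J = cos(π/165) = 0.9998.
√(1−ρ_J²) = |sin(π/165)| = 0.01904
ω* = 2 / (1 + 0.01904) = 2 / 1.01904 ≈ 1.9626.
ρ_SOR = ω* − 1 = 1.9626 − 1 = 0.9626.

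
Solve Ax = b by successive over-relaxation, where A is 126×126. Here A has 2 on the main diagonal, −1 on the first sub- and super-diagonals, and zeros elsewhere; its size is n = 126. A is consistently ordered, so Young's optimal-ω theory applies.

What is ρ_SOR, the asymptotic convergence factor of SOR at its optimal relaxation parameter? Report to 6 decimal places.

ρ_SOR = 0.951725

B_J for the 126×126 system has eigenvalues cos(kπ/127); ρ_J = cos(π/127) = 0.999694.
√(1−ρ_J²) = |sin(π/127)| = 0.0247344
Young: ω* = 2/(1+√(1−ρ_J²)) = 2/(1+0.0247344) = 2/1.0247344 = 1.951725.
and ρ(B_{ω*}) = 1.951725 − 1 = 0.951725.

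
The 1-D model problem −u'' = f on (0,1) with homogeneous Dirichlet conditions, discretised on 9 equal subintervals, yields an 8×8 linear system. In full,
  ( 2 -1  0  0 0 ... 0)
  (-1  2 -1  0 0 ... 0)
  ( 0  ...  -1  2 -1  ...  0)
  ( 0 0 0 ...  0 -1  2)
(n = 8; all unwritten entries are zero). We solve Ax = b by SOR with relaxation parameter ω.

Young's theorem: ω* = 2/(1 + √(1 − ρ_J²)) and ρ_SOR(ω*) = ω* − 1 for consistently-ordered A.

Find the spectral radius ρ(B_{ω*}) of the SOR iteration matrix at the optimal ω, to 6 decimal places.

n=8: λ(B_J) = 1 − λ(A)/2 = cos(kπ/9); k=1 gives ρ_J = 0.939693.
√(1−ρ_J²) = |sin(π/9)| = 0.3420201
ω* = 2/(1+0.3420201) = 1.490291
Hence ρ(B_{ω*}) = 1.490291 − 1 = 0.490291.

ρ_SOR = 0.490291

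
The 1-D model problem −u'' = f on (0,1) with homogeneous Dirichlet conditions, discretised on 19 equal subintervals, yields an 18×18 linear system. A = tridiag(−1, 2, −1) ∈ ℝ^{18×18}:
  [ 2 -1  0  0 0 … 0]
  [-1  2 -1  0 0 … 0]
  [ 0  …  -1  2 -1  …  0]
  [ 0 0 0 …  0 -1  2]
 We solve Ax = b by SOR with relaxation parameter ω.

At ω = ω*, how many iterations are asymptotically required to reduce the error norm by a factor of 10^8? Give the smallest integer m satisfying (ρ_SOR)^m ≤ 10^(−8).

[ρ_J] n=18: ρ(B_J) = cos(π/(n+1)) = cos(π/19) = 0.9863613.
√(1 − cos²(π/19)) = sin(π/19) ≈ 0.1645946.
Young: ω* = 2/(1+√(1−ρ_J²)) = 2/(1+0.1645946) = 2/1.1645946 = 1.7173358.
and ρ(B_{ω*}) = 1.7173358 − 1 = 0.7173358.
ρ_SOR^m ≤ 10^(−8) ⇔ m ≥ 8·ln10/(−ln 0.7173358) = 18.4207/0.332211 = 55.449; m = ⌈55.449⌉ = 56.

m = 56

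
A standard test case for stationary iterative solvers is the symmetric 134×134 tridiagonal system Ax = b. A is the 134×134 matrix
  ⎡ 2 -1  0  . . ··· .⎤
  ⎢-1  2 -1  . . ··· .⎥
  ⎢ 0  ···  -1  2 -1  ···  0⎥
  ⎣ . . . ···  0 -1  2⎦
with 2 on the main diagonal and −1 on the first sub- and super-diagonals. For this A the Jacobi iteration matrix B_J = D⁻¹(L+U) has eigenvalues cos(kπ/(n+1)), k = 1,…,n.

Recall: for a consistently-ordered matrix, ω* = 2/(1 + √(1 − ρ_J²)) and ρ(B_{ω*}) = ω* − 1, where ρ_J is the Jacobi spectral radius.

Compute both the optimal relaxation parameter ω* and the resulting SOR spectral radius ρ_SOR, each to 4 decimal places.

ω* = 1.9545, ρ_SOR = 0.9545

B_J for the 134×134 system has eigenvalues cos(kπ/135); ρ_J = cos(π/135) = 0.9997.
√(1 − cos²(π/135)) = sin(π/135) ≈ 0.02327.
ω* = 2 / (1 + 0.02327) = 2 / 1.02327 ≈ 1.9545.
ρ_SOR = ω* − 1 = 1.9545 − 1 = 0.9545.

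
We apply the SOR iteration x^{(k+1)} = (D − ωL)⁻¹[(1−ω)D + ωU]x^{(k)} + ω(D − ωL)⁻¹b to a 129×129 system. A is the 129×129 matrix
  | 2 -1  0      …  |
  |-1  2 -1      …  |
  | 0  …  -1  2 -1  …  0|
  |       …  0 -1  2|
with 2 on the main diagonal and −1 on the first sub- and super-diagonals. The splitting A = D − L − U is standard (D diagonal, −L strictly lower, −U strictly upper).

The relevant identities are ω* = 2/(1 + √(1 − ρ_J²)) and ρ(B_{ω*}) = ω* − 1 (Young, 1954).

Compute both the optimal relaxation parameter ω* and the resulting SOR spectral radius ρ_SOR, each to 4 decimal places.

spectrum of D⁻¹(L+U) = {cos(kπ/130) : 1≤k≤129}; ρ_J = cos(π/130) = 0.9997.
√(1−ρ_J²) simplifies to sin(π/130) = 0.02416.
ω* = 2/(1+0.02416) = 1.9528
ρ(B_{ω*}) = ω*−1 = 0.9528

ω* = 1.9528, ρ_SOR = 0.9528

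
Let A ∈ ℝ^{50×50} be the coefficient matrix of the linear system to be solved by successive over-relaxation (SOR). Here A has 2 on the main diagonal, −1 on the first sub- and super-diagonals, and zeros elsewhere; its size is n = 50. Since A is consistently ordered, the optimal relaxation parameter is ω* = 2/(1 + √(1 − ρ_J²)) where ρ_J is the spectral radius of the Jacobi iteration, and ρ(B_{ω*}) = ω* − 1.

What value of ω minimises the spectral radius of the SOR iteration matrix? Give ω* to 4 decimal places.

ω* = 1.8840

spectrum of D⁻¹(L+U) = {cos(kπ/51) : 1≤k≤50}; ρ_J = cos(π/51) = 0.9981.
√(1−ρ_J²) simplifies to sin(π/51) = 0.06156.
So ω* = 2/1.06156 = 1.8840 (Young).
and ρ(B_{ω*}) = 1.8840 − 1 = 0.8840.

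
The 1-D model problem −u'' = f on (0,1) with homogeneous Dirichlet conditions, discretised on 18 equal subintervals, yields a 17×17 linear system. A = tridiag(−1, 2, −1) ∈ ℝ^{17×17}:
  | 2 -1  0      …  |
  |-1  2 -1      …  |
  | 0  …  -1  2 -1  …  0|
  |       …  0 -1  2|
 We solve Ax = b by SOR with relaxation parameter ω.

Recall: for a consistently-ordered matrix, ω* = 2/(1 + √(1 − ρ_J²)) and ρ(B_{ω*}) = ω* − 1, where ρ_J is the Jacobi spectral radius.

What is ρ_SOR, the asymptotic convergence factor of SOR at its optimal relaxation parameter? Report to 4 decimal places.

ρ_SOR = 0.7041

n=17: λ(B_J) = 1 − λ(A)/2 = cos(kπ/18); k=1 gives ρ_J = 0.9848.
√(1−ρ_J²) = |sin(π/18)| = 0.17365
ω* = 2/(1+0.17365) = 1.7041
ρ(B_{ω*}) = ω*−1 = 0.7041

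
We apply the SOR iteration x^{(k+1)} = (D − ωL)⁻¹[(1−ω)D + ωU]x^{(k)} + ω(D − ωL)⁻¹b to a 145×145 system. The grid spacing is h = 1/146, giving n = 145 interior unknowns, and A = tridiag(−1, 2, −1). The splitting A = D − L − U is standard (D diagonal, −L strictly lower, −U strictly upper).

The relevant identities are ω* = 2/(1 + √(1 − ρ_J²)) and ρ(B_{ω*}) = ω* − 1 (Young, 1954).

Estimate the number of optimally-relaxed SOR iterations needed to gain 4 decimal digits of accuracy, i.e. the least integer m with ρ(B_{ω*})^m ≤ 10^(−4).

m = 215

spectrum of D⁻¹(L+U) = {cos(kπ/146) : 1≤k≤145}; ρ_J = cos(π/146) = 0.9997685.
√(1−ρ_J²) simplifies to sin(π/146) = 0.0215161.
Young: ω* = 2/(1+√(1−ρ_J²)) = 2/(1+0.0215161) = 2/1.0215161 = 1.9578742.
ρ_SOR = ω* − 1 ≈ 0.9578742.
(0.9578742)^m ≤ 10^{−4}  ⇒  m·ln(0.9578742) ≤ −4·ln10  ⇒  m ≥ 214.001  ⇒  m = 215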